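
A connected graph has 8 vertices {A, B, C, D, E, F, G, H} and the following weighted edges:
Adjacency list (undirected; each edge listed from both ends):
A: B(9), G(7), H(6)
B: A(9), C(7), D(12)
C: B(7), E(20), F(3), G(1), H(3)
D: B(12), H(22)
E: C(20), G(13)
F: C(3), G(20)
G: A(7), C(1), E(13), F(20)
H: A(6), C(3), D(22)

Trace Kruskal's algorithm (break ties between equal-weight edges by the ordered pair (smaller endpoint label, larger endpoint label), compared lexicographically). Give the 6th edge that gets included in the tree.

B-D

Kruskal's algorithm — process edges by increasing weight (ties by edge label):
C G (1): add — endpoints in different components.
C F (3): add — endpoints in different components.
C H (3): add — endpoints in different components.
A H (6): add — endpoints in different components.
A G (7): skip — A and G already connected.
B C (7): add — endpoints in different components.
A B (9): skip — A and B already connected.
B D (12): add — endpoints in different components.
E G (13): add — endpoints in different components.
The 6th edge added is B D.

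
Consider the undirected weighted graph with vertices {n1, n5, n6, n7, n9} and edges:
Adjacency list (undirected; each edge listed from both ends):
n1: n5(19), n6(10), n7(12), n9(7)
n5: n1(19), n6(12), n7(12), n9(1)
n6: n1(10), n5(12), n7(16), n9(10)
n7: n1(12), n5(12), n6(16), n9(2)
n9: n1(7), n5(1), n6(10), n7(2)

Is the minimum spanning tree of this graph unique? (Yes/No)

No

Kruskal: consider edges lightest-first.
n5–n9 (1): add — endpoints in different components.
n7–n9 (2): add — endpoints in different components.
n1–n9 (7): add — endpoints in different components.
n1–n6 (10): add — endpoints in different components.
Non-tree edge n6–n9 has weight 10, equal to the heaviest edge on its tree cycle — swapping gives another MST of the same weight. Not unique.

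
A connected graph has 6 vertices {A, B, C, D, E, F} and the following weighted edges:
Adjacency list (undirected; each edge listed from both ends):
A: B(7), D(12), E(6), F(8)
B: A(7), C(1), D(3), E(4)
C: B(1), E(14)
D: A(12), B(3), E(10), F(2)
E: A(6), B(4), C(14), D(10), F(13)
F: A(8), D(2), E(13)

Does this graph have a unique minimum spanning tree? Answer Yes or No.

Kruskal's algorithm — process edges by increasing weight (ties by edge label):
B–C (1): add. Components now {A} {B,C} {D} {E} {F}
D–F (2): add. Components now {A} {B,C} {D,F} {E}
B–D (3): add. Components now {A} {B,C,D,F} {E}
B–E (4): add. Components now {A} {B,C,D,E,F}
A–E (6): add. Components now {A,B,C,D,E,F}
Every non-tree edge has weight strictly greater than the heaviest edge on the tree path between its endpoints, so the MST is unique.

Yes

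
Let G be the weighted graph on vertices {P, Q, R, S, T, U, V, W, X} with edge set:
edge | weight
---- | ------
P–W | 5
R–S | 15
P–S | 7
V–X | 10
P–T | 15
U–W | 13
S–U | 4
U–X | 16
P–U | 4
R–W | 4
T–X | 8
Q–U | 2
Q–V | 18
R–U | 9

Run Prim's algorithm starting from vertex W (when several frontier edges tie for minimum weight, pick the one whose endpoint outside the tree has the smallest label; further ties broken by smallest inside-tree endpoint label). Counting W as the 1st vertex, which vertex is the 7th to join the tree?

Prim's algorithm from W:
Step 1: cheapest edge leaving the tree is R–W (4); add R.
Step 2: cheapest edge leaving the tree is P–W (5); add P.
Step 3: cheapest edge leaving the tree is P–U (4); add U.
Step 4: cheapest edge leaving the tree is Q–U (2); add Q.
Step 5: cheapest edge leaving the tree is S–U (4); add S.
Step 6: cheapest edge leaving the tree is P–T (15); add T.
Step 7: cheapest edge leaving the tree is T–X (8); add X.
Step 8: cheapest edge leaving the tree is V–X (10); add V.
Vertex order: W, R, P, U, Q, S, T, X, V. The 7th vertex is T.

T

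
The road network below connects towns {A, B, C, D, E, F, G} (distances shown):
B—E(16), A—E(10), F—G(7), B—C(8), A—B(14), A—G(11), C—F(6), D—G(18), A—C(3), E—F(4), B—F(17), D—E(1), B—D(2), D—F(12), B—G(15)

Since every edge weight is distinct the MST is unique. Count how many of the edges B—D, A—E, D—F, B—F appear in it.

1

Kruskal's algorithm — process edges by increasing weight (ties by edge label):
D—E (1): add — endpoints in different components.
B—D (2): add — endpoints in different components.
A—C (3): add — endpoints in different components.
E—F (4): add — endpoints in different components.
C—F (6): add — endpoints in different components.
F—G (7): add — endpoints in different components.
MST edge set: {D—E, B—D, A—C, E—F, C—F, F—G}.
Of the listed edges, {B—D} are in the MST → 1.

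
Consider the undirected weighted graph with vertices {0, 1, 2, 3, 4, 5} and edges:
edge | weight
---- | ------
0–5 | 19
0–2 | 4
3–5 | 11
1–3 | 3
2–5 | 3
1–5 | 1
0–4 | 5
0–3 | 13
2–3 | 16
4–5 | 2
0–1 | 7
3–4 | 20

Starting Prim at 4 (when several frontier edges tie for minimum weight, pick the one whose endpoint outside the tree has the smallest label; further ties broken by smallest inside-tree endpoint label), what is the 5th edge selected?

Prim, starting at 4.
Step 1: cheapest edge leaving the tree is 4–5 (2); add 5.
Step 2: cheapest edge leaving the tree is 1–5 (1); add 1.
Step 3: cheapest edge leaving the tree is 2–5 (3); add 2.
Step 4: cheapest edge leaving the tree is 1–3 (3); add 3.
Step 5: cheapest edge leaving the tree is 0–2 (4); add 0.
The 5th edge added is 0–2.

0-2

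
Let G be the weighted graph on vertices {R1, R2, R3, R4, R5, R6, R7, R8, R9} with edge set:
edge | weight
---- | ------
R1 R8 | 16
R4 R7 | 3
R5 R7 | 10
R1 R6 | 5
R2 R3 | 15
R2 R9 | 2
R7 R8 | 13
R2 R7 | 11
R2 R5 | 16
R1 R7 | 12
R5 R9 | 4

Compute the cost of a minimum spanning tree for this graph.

Prim, starting at R9.
Step 1: frontier [R2 R9 2, R5 R9 4] → take R2 R9 (2); add R2.
Step 2: frontier [R2 R7 11, R2 R3 15, R2 R5 16, R5 R9 4] → take R5 R9 (4); add R5.
Step 3: frontier [R2 R7 11, R2 R3 15, R5 R7 10] → take R5 R7 (10); add R7.
Step 4: frontier [R2 R3 15, R4 R7 3, R1 R7 12, R7 R8 13] → take R4 R7 (3); add R4.
Step 5: frontier [R2 R3 15, R1 R7 12, R7 R8 13] → take R1 R7 (12); add R1.
Step 6: frontier [R1 R6 5, R1 R8 16, R2 R3 15, R7 R8 13] → take R1 R6 (5); add R6.
Step 7: frontier [R1 R8 16, R2 R3 15, R7 R8 13] → take R7 R8 (13); add R8.
Step 8: frontier [R2 R3 15] → take R2 R3 (15); add R3.
MST edges: R2 R9, R5 R9, R5 R7, R4 R7, R1 R7, R1 R6, R7 R8, R2 R3; total weight 2+4+10+3+12+5+13+15 = 64.

64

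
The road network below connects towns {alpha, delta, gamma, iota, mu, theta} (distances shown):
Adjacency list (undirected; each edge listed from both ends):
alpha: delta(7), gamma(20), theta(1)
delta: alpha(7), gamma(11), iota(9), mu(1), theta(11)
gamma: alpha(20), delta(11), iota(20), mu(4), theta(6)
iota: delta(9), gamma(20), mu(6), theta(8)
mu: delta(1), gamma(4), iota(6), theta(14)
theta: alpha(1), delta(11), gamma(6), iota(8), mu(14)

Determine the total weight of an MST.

18

Grow the tree from iota using Prim:
Step 1: cheapest edge leaving the tree is iota-mu (6); add mu.
Step 2: cheapest edge leaving the tree is delta-mu (1); add delta.
Step 3: cheapest edge leaving the tree is gamma-mu (4); add gamma.
Step 4: cheapest edge leaving the tree is gamma-theta (6); add theta.
Step 5: cheapest edge leaving the tree is alpha-theta (1); add alpha.
MST edges: iota-mu, delta-mu, gamma-mu, gamma-theta, alpha-theta; total weight 6+1+4+6+1 = 18.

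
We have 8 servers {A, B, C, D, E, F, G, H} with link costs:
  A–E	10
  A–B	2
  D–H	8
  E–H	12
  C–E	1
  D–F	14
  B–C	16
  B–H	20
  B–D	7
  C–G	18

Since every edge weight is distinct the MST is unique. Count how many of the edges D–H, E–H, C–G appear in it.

Sort edges by weight, then run Kruskal:
C–E (1): add — endpoints in different components.
A–B (2): add — endpoints in different components.
B–D (7): add — endpoints in different components.
D–H (8): add — endpoints in different components.
A–E (10): add — endpoints in different components.
E–H (12): skip — E and H already connected.
D–F (14): add — endpoints in different components.
B–C (16): skip — B and C already connected.
C–G (18): add — endpoints in different components.
MST edge set: {C–E, A–B, B–D, D–H, A–E, D–F, C–G}.
Of the listed edges, {D–H, C–G} are in the MST → 2.

2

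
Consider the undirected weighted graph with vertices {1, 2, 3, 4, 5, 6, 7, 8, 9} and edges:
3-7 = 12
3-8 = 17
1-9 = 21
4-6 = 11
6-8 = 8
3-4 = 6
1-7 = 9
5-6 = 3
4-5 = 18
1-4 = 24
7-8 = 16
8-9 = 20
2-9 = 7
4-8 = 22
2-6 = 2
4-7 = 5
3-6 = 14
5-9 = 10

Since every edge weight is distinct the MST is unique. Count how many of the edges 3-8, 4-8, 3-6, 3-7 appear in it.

0

Kruskal's algorithm — process edges by increasing weight (ties by edge label):
2-6 (2): add — endpoints in different components.
5-6 (3): add — endpoints in different components.
4-7 (5): add — endpoints in different components.
3-4 (6): add — endpoints in different components.
2-9 (7): add — endpoints in different components.
6-8 (8): add — endpoints in different components.
1-7 (9): add — endpoints in different components.
5-9 (10): skip — 5 and 9 already connected.
4-6 (11): add — endpoints in different components.
MST edge set: {2-6, 5-6, 4-7, 3-4, 2-9, 6-8, 1-7, 4-6}.
Of the listed edges, {} are in the MST → 0.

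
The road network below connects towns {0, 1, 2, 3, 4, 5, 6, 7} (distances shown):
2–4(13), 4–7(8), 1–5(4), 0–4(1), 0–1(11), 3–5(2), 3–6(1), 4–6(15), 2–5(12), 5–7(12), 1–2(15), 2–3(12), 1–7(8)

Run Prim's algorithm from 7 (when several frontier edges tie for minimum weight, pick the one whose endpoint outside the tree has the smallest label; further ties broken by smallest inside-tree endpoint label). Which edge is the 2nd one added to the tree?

Grow the tree from 7 using Prim:
Step 1: cheapest edge leaving the tree is 1–7 (8); add 1.
Step 2: cheapest edge leaving the tree is 1–5 (4); add 5.
Step 3: cheapest edge leaving the tree is 3–5 (2); add 3.
Step 4: cheapest edge leaving the tree is 3–6 (1); add 6.
Step 5: cheapest edge leaving the tree is 4–7 (8); add 4.
Step 6: cheapest edge leaving the tree is 0–4 (1); add 0.
Step 7: cheapest edge leaving the tree is 2–3 (12); add 2.
The 2nd edge added is 1–5.

1-5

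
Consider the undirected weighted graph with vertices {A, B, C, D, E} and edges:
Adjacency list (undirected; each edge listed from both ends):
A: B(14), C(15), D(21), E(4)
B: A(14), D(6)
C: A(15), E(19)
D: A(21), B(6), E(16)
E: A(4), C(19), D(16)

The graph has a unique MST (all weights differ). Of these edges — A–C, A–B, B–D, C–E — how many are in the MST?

3

Kruskal's algorithm — process edges by increasing weight (ties by edge label):
A–E (4): add — endpoints in different components.
B–D (6): add — endpoints in different components.
A–B (14): add — endpoints in different components.
A–C (15): add — endpoints in different components.
MST edge set: {A–E, B–D, A–B, A–C}.
Of the listed edges, {A–C, A–B, B–D} are in the MST → 3.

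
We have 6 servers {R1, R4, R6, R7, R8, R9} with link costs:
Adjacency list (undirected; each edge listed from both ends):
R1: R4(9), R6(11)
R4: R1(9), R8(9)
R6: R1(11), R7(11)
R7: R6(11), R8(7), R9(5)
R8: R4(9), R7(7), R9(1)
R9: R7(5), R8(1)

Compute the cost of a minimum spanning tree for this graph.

35

Kruskal: consider edges lightest-first.
R8-R9 (1): add — endpoints in different components.
R7-R9 (5): add — endpoints in different components.
R7-R8 (7): skip — R8 and R7 already connected.
R1-R4 (9): add — endpoints in different components.
R4-R8 (9): add — endpoints in different components.
R1-R6 (11): add — endpoints in different components.
MST edges: R8-R9, R7-R9, R1-R4, R4-R8, R1-R6; total weight 1+5+9+9+11 = 35.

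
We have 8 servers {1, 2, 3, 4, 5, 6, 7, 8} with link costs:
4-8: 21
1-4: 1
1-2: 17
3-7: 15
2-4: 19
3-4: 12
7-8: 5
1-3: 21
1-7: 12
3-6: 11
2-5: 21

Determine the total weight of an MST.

Prim, starting at 1.
Step 1: cheapest edge leaving the tree is 1-4 (1); add 4.
Step 2: cheapest edge leaving the tree is 3-4 (12); add 3.
Step 3: cheapest edge leaving the tree is 3-6 (11); add 6.
Step 4: cheapest edge leaving the tree is 1-7 (12); add 7.
Step 5: cheapest edge leaving the tree is 7-8 (5); add 8.
Step 6: cheapest edge leaving the tree is 1-2 (17); add 2.
Step 7: cheapest edge leaving the tree is 2-5 (21); add 5.
MST edges: 1-4, 3-4, 3-6, 1-7, 7-8, 1-2, 2-5; total weight 1+12+11+12+5+17+21 = 79.

79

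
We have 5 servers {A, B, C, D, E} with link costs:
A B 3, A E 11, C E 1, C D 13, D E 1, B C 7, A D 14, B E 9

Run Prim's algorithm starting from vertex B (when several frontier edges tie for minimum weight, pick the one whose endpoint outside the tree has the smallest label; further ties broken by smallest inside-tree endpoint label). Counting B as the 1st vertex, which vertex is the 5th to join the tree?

Grow the tree from B using Prim:
Step 1: cheapest edge leaving the tree is A B (3); add A.
Step 2: cheapest edge leaving the tree is B C (7); add C.
Step 3: cheapest edge leaving the tree is C E (1); add E.
Step 4: cheapest edge leaving the tree is D E (1); add D.
Vertex order: B, A, C, E, D. The 5th vertex is D.

D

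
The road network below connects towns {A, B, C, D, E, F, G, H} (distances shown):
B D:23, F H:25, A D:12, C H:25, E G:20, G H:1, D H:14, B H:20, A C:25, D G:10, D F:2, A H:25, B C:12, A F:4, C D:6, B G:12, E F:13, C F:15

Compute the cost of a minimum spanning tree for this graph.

48

Grow the tree from D using Prim:
Step 1: cheapest edge leaving the tree is D F (2); add F.
Step 2: cheapest edge leaving the tree is A F (4); add A.
Step 3: cheapest edge leaving the tree is C D (6); add C.
Step 4: cheapest edge leaving the tree is D G (10); add G.
Step 5: cheapest edge leaving the tree is G H (1); add H.
Step 6: cheapest edge leaving the tree is B C (12); add B.
Step 7: cheapest edge leaving the tree is E F (13); add E.
MST edges: D F, A F, C D, D G, G H, B C, E F; total weight 2+4+6+10+1+12+13 = 48.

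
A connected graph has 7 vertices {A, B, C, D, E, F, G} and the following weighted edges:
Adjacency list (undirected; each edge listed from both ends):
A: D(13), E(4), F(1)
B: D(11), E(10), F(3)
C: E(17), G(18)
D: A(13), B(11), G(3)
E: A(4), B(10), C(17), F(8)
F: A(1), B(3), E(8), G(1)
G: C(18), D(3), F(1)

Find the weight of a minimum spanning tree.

29

Kruskal's algorithm — process edges by increasing weight (ties by edge label):
A—F (1): add — endpoints in different components.
F—G (1): add — endpoints in different components.
B—F (3): add — endpoints in different components.
D—G (3): add — endpoints in different components.
A—E (4): add — endpoints in different components.
E—F (8): skip — E and F already connected.
B—E (10): skip — B and E already connected.
B—D (11): skip — B and D already connected.
A—D (13): skip — A and D already connected.
C—E (17): add — endpoints in different components.
MST edges: A—F, F—G, B—F, D—G, A—E, C—E; total weight 1+1+3+3+4+17 = 29.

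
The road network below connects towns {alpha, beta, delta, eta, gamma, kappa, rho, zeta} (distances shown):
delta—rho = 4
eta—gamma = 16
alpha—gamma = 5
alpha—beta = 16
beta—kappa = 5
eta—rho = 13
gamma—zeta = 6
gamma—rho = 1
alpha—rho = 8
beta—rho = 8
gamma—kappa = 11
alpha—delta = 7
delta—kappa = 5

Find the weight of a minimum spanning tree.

39

Sort edges by weight, then run Kruskal:
gamma—rho (1): add — endpoints in different components.
delta—rho (4): add — endpoints in different components.
alpha—gamma (5): add — endpoints in different components.
beta—kappa (5): add — endpoints in different components.
delta—kappa (5): add — endpoints in different components.
gamma—zeta (6): add — endpoints in different components.
alpha—delta (7): skip — delta and alpha already connected.
alpha—rho (8): skip — rho and alpha already connected.
beta—rho (8): skip — beta and rho already connected.
gamma—kappa (11): skip — kappa and gamma already connected.
eta—rho (13): add — endpoints in different components.
MST edges: gamma—rho, delta—rho, alpha—gamma, beta—kappa, delta—kappa, gamma—zeta, eta—rho; total weight 1+4+5+5+5+6+13 = 39.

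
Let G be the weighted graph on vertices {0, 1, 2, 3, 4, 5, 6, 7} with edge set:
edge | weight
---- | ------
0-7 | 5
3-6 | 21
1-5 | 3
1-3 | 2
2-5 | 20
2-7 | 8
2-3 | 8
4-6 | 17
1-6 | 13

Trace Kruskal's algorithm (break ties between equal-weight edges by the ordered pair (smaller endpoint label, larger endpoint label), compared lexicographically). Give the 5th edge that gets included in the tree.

2-7

Sort edges by weight, then run Kruskal:
1-3 (2): add — endpoints in different components.
1-5 (3): add — endpoints in different components.
0-7 (5): add — endpoints in different components.
2-3 (8): add — endpoints in different components.
2-7 (8): add — endpoints in different components.
1-6 (13): add — endpoints in different components.
4-6 (17): add — endpoints in different components.
The 5th edge added is 2-7.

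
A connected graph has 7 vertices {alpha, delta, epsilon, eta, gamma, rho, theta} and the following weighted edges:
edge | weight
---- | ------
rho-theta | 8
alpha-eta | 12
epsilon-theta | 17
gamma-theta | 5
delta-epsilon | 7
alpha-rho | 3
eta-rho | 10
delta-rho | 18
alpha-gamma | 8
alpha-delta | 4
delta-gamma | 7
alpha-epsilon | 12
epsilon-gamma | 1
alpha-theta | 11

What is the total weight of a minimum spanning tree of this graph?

30

Grow the tree from theta using Prim:
Step 1: frontier [gamma-theta 5, rho-theta 8, alpha-theta 11, epsilon-theta 17] → take gamma-theta (5); add gamma.
Step 2: frontier [epsilon-gamma 1, delta-gamma 7, alpha-gamma 8, rho-theta 8, alpha-theta 11, epsilon-theta 17] → take epsilon-gamma (1); add epsilon.
Step 3: frontier [delta-epsilon 7, alpha-epsilon 12, delta-gamma 7, alpha-gamma 8, rho-theta 8, alpha-theta 11] → take delta-epsilon (7); add delta.
Step 4: frontier [alpha-delta 4, delta-rho 18, alpha-epsilon 12, alpha-gamma 8, rho-theta 8, alpha-theta 11] → take alpha-delta (4); add alpha.
Step 5: frontier [alpha-rho 3, alpha-eta 12, delta-rho 18, rho-theta 8] → take alpha-rho (3); add rho.
Step 6: frontier [alpha-eta 12, eta-rho 10] → take eta-rho (10); add eta.
MST edges: gamma-theta, epsilon-gamma, delta-epsilon, alpha-delta, alpha-rho, eta-rho; total weight 5+1+7+4+3+10 = 30.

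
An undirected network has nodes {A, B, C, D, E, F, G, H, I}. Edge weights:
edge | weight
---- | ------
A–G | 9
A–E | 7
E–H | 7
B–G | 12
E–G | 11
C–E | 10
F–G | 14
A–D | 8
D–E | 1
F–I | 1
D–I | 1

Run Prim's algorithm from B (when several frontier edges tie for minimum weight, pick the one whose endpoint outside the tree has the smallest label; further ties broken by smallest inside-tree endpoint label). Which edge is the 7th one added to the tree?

E-H

Prim's algorithm from B:
Step 1: frontier [B–G 12] → take B–G (12); add G.
Step 2: frontier [A–G 9, E–G 11, F–G 14] → take A–G (9); add A.
Step 3: frontier [A–E 7, A–D 8, E–G 11, F–G 14] → take A–E (7); add E.
Step 4: frontier [A–D 8, D–E 1, E–H 7, C–E 10, F–G 14] → take D–E (1); add D.
Step 5: frontier [D–I 1, E–H 7, C–E 10, F–G 14] → take D–I (1); add I.
Step 6: frontier [E–H 7, C–E 10, F–G 14, F–I 1] → take F–I (1); add F.
Step 7: frontier [E–H 7, C–E 10] → take E–H (7); add H.
Step 8: frontier [C–E 10] → take C–E (10); add C.
The 7th edge added is E–H.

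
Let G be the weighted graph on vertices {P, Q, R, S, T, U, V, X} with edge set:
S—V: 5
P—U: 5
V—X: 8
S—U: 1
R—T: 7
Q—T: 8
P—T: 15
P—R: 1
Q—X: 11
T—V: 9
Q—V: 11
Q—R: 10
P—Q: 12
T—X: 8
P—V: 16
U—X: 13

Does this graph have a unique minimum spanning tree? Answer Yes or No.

Kruskal's algorithm — process edges by increasing weight (ties by edge label):
P—R (1): add — endpoints in different components.
S—U (1): add — endpoints in different components.
P—U (5): add — endpoints in different components.
S—V (5): add — endpoints in different components.
R—T (7): add — endpoints in different components.
Q—T (8): add — endpoints in different components.
T—X (8): add — endpoints in different components.
Non-tree edge V—X has weight 8, equal to the heaviest edge on its tree cycle — swapping gives another MST of the same weight. Not unique.

No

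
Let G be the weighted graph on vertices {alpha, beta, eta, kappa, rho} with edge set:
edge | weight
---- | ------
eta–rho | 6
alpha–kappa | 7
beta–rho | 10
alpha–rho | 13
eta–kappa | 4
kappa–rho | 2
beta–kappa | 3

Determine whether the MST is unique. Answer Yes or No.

Kruskal's algorithm — process edges by increasing weight (ties by edge label):
kappa–rho (2): add. Components now {eta} {alpha} {kappa,rho} {beta}
beta–kappa (3): add. Components now {eta} {alpha} {beta,kappa,rho}
eta–kappa (4): add. Components now {beta,eta,kappa,rho} {alpha}
eta–rho (6): skip — eta and rho already connected.
alpha–kappa (7): add. Components now {alpha,beta,eta,kappa,rho}
Every non-tree edge has weight strictly greater than the heaviest edge on the tree path between its endpoints, so the MST is unique.

Yes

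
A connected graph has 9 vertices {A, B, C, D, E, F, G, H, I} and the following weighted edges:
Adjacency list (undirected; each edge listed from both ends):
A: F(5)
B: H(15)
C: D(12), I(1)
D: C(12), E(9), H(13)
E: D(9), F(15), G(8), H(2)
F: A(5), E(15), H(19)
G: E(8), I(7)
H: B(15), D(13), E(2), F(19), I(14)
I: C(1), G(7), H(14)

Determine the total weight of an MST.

62

Grow the tree from C using Prim:
Step 1: frontier [C I 1, C D 12] → take C I (1); add I.
Step 2: frontier [C D 12, G I 7, H I 14] → take G I (7); add G.
Step 3: frontier [C D 12, E G 8, H I 14] → take E G (8); add E.
Step 4: frontier [C D 12, E H 2, D E 9, E F 15, H I 14] → take E H (2); add H.
Step 5: frontier [C D 12, D E 9, E F 15, D H 13, B H 15, F H 19] → take D E (9); add D.
Step 6: frontier [E F 15, B H 15, F H 19] → take B H (15); add B.
Step 7: frontier [E F 15, F H 19] → take E F (15); add F.
Step 8: frontier [A F 5] → take A F (5); add A.
MST edges: C I, G I, E G, E H, D E, B H, E F, A F; total weight 1+7+8+2+9+15+15+5 = 62.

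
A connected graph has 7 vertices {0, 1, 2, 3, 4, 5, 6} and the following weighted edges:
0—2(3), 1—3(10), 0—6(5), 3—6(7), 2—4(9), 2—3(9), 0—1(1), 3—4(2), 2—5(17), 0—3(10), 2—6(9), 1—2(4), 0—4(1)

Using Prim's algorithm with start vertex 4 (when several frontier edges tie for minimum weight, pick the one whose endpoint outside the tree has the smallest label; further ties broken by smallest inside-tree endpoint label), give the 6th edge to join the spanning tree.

2-5

Prim's algorithm from 4:
Step 1: frontier [0—4 1, 3—4 2, 2—4 9] → take 0—4 (1); add 0.
Step 2: frontier [0—1 1, 0—2 3, 0—6 5, 0—3 10, 3—4 2, 2—4 9] → take 0—1 (1); add 1.
Step 3: frontier [0—2 3, 0—6 5, 0—3 10, 1—2 4, 1—3 10, 3—4 2, 2—4 9] → take 3—4 (2); add 3.
Step 4: frontier [0—2 3, 0—6 5, 1—2 4, 3—6 7, 2—3 9, 2—4 9] → take 0—2 (3); add 2.
Step 5: frontier [0—6 5, 2—6 9, 2—5 17, 3—6 7] → take 0—6 (5); add 6.
Step 6: frontier [2—5 17] → take 2—5 (17); add 5.
The 6th edge added is 2—5.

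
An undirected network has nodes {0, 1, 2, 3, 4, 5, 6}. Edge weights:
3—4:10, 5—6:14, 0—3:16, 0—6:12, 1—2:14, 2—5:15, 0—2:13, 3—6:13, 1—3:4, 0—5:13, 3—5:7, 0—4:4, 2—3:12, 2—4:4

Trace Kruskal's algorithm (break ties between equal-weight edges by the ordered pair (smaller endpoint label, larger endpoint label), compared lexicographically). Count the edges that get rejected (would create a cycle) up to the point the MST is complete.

Sort edges by weight, then run Kruskal:
0—4 (4): add. Components now {0,4} {1} {2} {3} {5} {6}
1—3 (4): add. Components now {0,4} {1,3} {2} {5} {6}
2—4 (4): add. Components now {0,2,4} {1,3} {5} {6}
3—5 (7): add. Components now {0,2,4} {1,3,5} {6}
3—4 (10): add. Components now {0,1,2,3,4,5} {6}
0—6 (12): add. Components now {0,1,2,3,4,5,6}
Edges rejected before the tree was complete: 0.

0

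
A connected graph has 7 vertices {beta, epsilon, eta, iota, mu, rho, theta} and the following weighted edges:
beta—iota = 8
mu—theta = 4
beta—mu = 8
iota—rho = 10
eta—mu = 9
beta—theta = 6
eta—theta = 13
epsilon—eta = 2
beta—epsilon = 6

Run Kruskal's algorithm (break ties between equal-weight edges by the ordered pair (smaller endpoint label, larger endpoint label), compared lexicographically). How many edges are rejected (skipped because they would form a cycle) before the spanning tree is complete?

Kruskal's algorithm — process edges by increasing weight (ties by edge label):
epsilon—eta (2): add — endpoints in different components.
mu—theta (4): add — endpoints in different components.
beta—epsilon (6): add — endpoints in different components.
beta—theta (6): add — endpoints in different components.
beta—iota (8): add — endpoints in different components.
beta—mu (8): skip — mu and beta already connected.
eta—mu (9): skip — mu and eta already connected.
iota—rho (10): add — endpoints in different components.
Edges rejected before the tree was complete: 2.

2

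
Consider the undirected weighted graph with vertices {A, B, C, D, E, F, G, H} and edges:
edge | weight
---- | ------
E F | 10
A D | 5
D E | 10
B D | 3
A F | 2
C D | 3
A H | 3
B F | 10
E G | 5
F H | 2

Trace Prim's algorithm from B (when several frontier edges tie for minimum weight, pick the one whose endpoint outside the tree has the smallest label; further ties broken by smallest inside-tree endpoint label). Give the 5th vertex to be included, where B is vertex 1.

F

Prim's algorithm from B:
Step 1: frontier [B D 3, B F 10] → take B D (3); add D.
Step 2: frontier [B F 10, C D 3, A D 5, D E 10] → take C D (3); add C.
Step 3: frontier [B F 10, A D 5, D E 10] → take A D (5); add A.
Step 4: frontier [A F 2, A H 3, B F 10, D E 10] → take A F (2); add F.
Step 5: frontier [A H 3, D E 10, F H 2, E F 10] → take F H (2); add H.
Step 6: frontier [D E 10, E F 10] → take D E (10); add E.
Step 7: frontier [E G 5] → take E G (5); add G.
Vertex order: B, D, C, A, F, H, E, G. The 5th vertex is F.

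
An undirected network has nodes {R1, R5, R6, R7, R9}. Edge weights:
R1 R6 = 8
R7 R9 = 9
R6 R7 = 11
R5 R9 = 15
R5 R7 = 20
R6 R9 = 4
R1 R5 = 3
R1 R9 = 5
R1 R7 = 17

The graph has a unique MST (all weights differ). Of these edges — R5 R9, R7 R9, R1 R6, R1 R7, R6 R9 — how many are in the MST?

Kruskal's algorithm — process edges by increasing weight (ties by edge label):
R1 R5 (3): add — endpoints in different components.
R6 R9 (4): add — endpoints in different components.
R1 R9 (5): add — endpoints in different components.
R1 R6 (8): skip — R1 and R6 already connected.
R7 R9 (9): add — endpoints in different components.
MST edge set: {R1 R5, R6 R9, R1 R9, R7 R9}.
Of the listed edges, {R7 R9, R6 R9} are in the MST → 2.

2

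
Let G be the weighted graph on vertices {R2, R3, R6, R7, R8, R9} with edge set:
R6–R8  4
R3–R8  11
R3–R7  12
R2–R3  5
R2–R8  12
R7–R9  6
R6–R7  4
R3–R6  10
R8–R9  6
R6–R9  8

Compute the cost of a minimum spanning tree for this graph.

29

Kruskal: consider edges lightest-first.
R6–R7 (4): add — endpoints in different components.
R6–R8 (4): add — endpoints in different components.
R2–R3 (5): add — endpoints in different components.
R7–R9 (6): add — endpoints in different components.
R8–R9 (6): skip — R9 and R8 already connected.
R6–R9 (8): skip — R9 and R6 already connected.
R3–R6 (10): add — endpoints in different components.
MST edges: R6–R7, R6–R8, R2–R3, R7–R9, R3–R6; total weight 4+4+5+6+10 = 29.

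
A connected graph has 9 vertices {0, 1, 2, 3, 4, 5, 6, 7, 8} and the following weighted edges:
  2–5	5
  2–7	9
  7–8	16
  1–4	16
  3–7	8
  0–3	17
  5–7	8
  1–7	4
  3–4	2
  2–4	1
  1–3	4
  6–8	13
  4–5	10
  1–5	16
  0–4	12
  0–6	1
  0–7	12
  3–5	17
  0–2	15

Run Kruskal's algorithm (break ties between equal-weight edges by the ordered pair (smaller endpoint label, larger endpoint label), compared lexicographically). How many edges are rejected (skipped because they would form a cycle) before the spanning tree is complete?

5

Kruskal's algorithm — process edges by increasing weight (ties by edge label):
0–6 (1): add — endpoints in different components.
2–4 (1): add — endpoints in different components.
3–4 (2): add — endpoints in different components.
1–3 (4): add — endpoints in different components.
1–7 (4): add — endpoints in different components.
2–5 (5): add — endpoints in different components.
3–7 (8): skip — 3 and 7 already connected.
5–7 (8): skip — 5 and 7 already connected.
2–7 (9): skip — 2 and 7 already connected.
4–5 (10): skip — 4 and 5 already connected.
0–4 (12): add — endpoints in different components.
0–7 (12): skip — 0 and 7 already connected.
6–8 (13): add — endpoints in different components.
Edges rejected before the tree was complete: 5.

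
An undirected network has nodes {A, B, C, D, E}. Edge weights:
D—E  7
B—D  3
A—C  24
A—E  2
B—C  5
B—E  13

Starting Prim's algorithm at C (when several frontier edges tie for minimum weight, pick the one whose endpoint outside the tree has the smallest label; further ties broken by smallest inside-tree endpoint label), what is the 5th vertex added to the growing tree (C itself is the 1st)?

Prim, starting at C.
Step 1: frontier [B—C 5, A—C 24] → take B—C (5); add B.
Step 2: frontier [B—D 3, B—E 13, A—C 24] → take B—D (3); add D.
Step 3: frontier [B—E 13, A—C 24, D—E 7] → take D—E (7); add E.
Step 4: frontier [A—C 24, A—E 2] → take A—E (2); add A.
Vertex order: C, B, D, E, A. The 5th vertex is A.

A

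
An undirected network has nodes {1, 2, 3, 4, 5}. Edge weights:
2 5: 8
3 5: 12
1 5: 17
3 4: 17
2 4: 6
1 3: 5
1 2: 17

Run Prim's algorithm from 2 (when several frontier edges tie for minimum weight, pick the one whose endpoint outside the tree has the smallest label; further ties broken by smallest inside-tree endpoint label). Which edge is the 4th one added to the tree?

1-3

Prim's algorithm from 2:
Step 1: cheapest edge leaving the tree is 2 4 (6); add 4.
Step 2: cheapest edge leaving the tree is 2 5 (8); add 5.
Step 3: cheapest edge leaving the tree is 3 5 (12); add 3.
Step 4: cheapest edge leaving the tree is 1 3 (5); add 1.
The 4th edge added is 1 3.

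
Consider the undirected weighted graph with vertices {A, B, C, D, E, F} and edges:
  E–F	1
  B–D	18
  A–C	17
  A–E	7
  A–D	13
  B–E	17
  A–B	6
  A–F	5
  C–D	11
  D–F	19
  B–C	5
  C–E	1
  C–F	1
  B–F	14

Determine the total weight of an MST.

23

Grow the tree from C using Prim:
Step 1: cheapest edge leaving the tree is C–E (1); add E.
Step 2: cheapest edge leaving the tree is C–F (1); add F.
Step 3: cheapest edge leaving the tree is A–F (5); add A.
Step 4: cheapest edge leaving the tree is B–C (5); add B.
Step 5: cheapest edge leaving the tree is C–D (11); add D.
MST edges: C–E, C–F, A–F, B–C, C–D; total weight 1+1+5+5+11 = 23.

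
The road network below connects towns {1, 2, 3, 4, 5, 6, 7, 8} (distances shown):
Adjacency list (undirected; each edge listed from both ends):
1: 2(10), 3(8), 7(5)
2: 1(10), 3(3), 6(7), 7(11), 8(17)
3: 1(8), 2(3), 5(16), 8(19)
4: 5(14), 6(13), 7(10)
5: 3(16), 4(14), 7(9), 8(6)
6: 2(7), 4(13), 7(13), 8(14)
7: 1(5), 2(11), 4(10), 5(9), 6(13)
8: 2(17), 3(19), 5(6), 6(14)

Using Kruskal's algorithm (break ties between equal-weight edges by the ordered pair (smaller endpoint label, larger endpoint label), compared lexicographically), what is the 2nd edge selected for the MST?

1-7

Sort edges by weight, then run Kruskal:
2–3 (3): add — endpoints in different components.
1–7 (5): add — endpoints in different components.
5–8 (6): add — endpoints in different components.
2–6 (7): add — endpoints in different components.
1–3 (8): add — endpoints in different components.
5–7 (9): add — endpoints in different components.
1–2 (10): skip — 1 and 2 already connected.
4–7 (10): add — endpoints in different components.
The 2nd edge added is 1–7.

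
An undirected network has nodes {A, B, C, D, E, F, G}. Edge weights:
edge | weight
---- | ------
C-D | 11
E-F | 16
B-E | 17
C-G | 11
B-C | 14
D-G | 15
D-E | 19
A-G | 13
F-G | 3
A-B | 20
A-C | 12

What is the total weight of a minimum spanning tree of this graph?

67

Kruskal's algorithm — process edges by increasing weight (ties by edge label):
F-G (3): add. Components now {A} {B} {C} {D} {E} {F,G}
C-D (11): add. Components now {A} {B} {C,D} {E} {F,G}
C-G (11): add. Components now {A} {B} {C,D,F,G} {E}
A-C (12): add. Components now {A,C,D,F,G} {B} {E}
A-G (13): skip — A and G already connected.
B-C (14): add. Components now {A,B,C,D,F,G} {E}
D-G (15): skip — D and G already connected.
E-F (16): add. Components now {A,B,C,D,E,F,G}
MST edges: F-G, C-D, C-G, A-C, B-C, E-F; total weight 3+11+11+12+14+16 = 67.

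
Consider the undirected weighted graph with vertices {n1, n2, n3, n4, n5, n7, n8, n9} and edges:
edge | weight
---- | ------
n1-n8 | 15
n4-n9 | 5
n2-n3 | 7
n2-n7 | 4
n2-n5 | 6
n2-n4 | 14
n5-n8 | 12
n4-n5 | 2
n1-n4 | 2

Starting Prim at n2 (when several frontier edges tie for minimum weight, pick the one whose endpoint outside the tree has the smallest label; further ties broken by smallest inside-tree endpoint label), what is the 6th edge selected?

Prim, starting at n2.
Step 1: cheapest edge leaving the tree is n2-n7 (4); add n7.
Step 2: cheapest edge leaving the tree is n2-n5 (6); add n5.
Step 3: cheapest edge leaving the tree is n4-n5 (2); add n4.
Step 4: cheapest edge leaving the tree is n1-n4 (2); add n1.
Step 5: cheapest edge leaving the tree is n4-n9 (5); add n9.
Step 6: cheapest edge leaving the tree is n2-n3 (7); add n3.
Step 7: cheapest edge leaving the tree is n5-n8 (12); add n8.
The 6th edge added is n2-n3.

n2-n3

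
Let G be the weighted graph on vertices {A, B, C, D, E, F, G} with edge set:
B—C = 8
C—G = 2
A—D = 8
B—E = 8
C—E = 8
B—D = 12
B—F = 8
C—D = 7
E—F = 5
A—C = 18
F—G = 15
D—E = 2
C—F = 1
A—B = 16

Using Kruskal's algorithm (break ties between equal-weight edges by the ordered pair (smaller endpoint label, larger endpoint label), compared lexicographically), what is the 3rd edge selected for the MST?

D-E

Kruskal's algorithm — process edges by increasing weight (ties by edge label):
C—F (1): add — endpoints in different components.
C—G (2): add — endpoints in different components.
D—E (2): add — endpoints in different components.
E—F (5): add — endpoints in different components.
C—D (7): skip — C and D already connected.
A—D (8): add — endpoints in different components.
B—C (8): add — endpoints in different components.
The 3rd edge added is D—E.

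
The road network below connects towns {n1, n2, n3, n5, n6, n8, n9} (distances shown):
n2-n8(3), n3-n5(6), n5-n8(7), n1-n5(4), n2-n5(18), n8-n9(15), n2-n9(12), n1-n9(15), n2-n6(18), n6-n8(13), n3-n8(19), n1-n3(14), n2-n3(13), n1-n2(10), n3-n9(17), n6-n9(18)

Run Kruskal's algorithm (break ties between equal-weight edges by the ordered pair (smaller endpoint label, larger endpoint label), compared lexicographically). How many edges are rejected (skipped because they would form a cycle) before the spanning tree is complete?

Kruskal's algorithm — process edges by increasing weight (ties by edge label):
n2-n8 (3): add. Components now {n2,n8} {n3} {n5} {n1} {n6} {n9}
n1-n5 (4): add. Components now {n2,n8} {n3} {n1,n5} {n6} {n9}
n3-n5 (6): add. Components now {n2,n8} {n1,n3,n5} {n6} {n9}
n5-n8 (7): add. Components now {n1,n2,n3,n5,n8} {n6} {n9}
n1-n2 (10): skip — n2 and n1 already connected.
n2-n9 (12): add. Components now {n1,n2,n3,n5,n8,n9} {n6}
n2-n3 (13): skip — n2 and n3 already connected.
n6-n8 (13): add. Components now {n1,n2,n3,n5,n6,n8,n9}
Edges rejected before the tree was complete: 2.

2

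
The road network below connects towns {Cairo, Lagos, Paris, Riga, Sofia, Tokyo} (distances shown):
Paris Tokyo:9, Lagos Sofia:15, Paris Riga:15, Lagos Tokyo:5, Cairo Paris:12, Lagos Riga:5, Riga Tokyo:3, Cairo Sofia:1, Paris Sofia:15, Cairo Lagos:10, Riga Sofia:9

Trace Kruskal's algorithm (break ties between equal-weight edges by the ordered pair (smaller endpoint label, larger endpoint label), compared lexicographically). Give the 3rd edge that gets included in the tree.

Kruskal: consider edges lightest-first.
Cairo Sofia (1): add. Components now {Lagos} {Riga} {Tokyo} {Paris} {Cairo,Sofia}
Riga Tokyo (3): add. Components now {Lagos} {Riga,Tokyo} {Paris} {Cairo,Sofia}
Lagos Riga (5): add. Components now {Lagos,Riga,Tokyo} {Paris} {Cairo,Sofia}
Lagos Tokyo (5): skip — Lagos and Tokyo already connected.
Paris Tokyo (9): add. Components now {Lagos,Paris,Riga,Tokyo} {Cairo,Sofia}
Riga Sofia (9): add. Components now {Cairo,Lagos,Paris,Riga,Sofia,Tokyo}
The 3rd edge added is Lagos Riga.

Lagos-Riga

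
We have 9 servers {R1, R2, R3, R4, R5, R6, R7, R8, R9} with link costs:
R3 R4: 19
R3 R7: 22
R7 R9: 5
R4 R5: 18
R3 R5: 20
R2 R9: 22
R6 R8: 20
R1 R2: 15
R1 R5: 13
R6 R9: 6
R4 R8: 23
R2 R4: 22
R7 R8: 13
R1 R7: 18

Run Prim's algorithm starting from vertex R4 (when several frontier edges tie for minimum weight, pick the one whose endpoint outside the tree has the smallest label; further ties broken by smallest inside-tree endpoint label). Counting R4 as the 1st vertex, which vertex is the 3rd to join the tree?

R1

Prim's algorithm from R4:
Step 1: cheapest edge leaving the tree is R4 R5 (18); add R5.
Step 2: cheapest edge leaving the tree is R1 R5 (13); add R1.
Step 3: cheapest edge leaving the tree is R1 R2 (15); add R2.
Step 4: cheapest edge leaving the tree is R1 R7 (18); add R7.
Step 5: cheapest edge leaving the tree is R7 R9 (5); add R9.
Step 6: cheapest edge leaving the tree is R6 R9 (6); add R6.
Step 7: cheapest edge leaving the tree is R7 R8 (13); add R8.
Step 8: cheapest edge leaving the tree is R3 R4 (19); add R3.
Vertex order: R4, R5, R1, R2, R7, R9, R6, R8, R3. The 3rd vertex is R1.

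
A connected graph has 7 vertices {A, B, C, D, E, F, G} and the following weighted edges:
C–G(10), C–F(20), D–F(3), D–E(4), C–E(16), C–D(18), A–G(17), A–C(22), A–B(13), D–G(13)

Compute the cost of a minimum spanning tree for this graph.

60

Prim, starting at G.
Step 1: frontier [C–G 10, D–G 13, A–G 17] → take C–G (10); add C.
Step 2: frontier [C–E 16, C–D 18, C–F 20, A–C 22, D–G 13, A–G 17] → take D–G (13); add D.
Step 3: frontier [C–E 16, C–F 20, A–C 22, D–F 3, D–E 4, A–G 17] → take D–F (3); add F.
Step 4: frontier [C–E 16, A–C 22, D–E 4, A–G 17] → take D–E (4); add E.
Step 5: frontier [A–C 22, A–G 17] → take A–G (17); add A.
Step 6: frontier [A–B 13] → take A–B (13); add B.
MST edges: C–G, D–G, D–F, D–E, A–G, A–B; total weight 10+13+3+4+17+13 = 60.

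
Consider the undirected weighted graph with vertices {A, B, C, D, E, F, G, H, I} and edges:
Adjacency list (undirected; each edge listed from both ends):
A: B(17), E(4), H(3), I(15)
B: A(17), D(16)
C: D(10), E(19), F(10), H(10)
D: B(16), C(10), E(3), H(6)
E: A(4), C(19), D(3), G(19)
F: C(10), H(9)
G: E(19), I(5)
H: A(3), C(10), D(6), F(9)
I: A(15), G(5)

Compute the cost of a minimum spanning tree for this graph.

65

Grow the tree from B using Prim:
Step 1: cheapest edge leaving the tree is B–D (16); add D.
Step 2: cheapest edge leaving the tree is D–E (3); add E.
Step 3: cheapest edge leaving the tree is A–E (4); add A.
Step 4: cheapest edge leaving the tree is A–H (3); add H.
Step 5: cheapest edge leaving the tree is F–H (9); add F.
Step 6: cheapest edge leaving the tree is C–D (10); add C.
Step 7: cheapest edge leaving the tree is A–I (15); add I.
Step 8: cheapest edge leaving the tree is G–I (5); add G.
MST edges: B–D, D–E, A–E, A–H, F–H, C–D, A–I, G–I; total weight 16+3+4+3+9+10+15+5 = 65.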